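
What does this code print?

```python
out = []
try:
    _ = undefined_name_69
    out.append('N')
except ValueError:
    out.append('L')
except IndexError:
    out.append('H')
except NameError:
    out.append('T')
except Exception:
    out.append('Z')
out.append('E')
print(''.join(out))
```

Execution trace: 'T' (except NameError) → 'E' (after the try/except). Output: TE

Answer: TE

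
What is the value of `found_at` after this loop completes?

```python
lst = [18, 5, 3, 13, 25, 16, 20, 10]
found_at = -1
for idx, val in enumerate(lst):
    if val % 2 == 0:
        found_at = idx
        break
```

First even number index in [18, 5, 3, 13, 25, 16, 20, 10]
`found_at` takes the values: -1 → 0

Answer: 0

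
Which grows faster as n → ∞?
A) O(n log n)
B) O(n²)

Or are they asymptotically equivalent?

O(n log n) vs O(n²): Higher order terms dominate.

Answer: B) O(n²) grows faster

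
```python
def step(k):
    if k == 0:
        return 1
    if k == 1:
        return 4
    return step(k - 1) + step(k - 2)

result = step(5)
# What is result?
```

Build up from base cases: step(0)=1, step(1)=4, step(2)=5, step(3)=9, step(4)=14, step(5)=23

Answer: 23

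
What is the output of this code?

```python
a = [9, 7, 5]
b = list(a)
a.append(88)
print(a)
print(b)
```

Key concept: list() constructor creates copy.
Step by step:
`a = [9, 7, 5]` → a = [9, 7, 5]
`b = list(a)` → b = [9, 7, 5]
`a.append(88)` → a = [9, 7, 5, 88]
`print(a)` → prints [9, 7, 5, 88]
`print(b)` → prints [9, 7, 5]

Answer:
[9, 7, 5, 88]
[9, 7, 5]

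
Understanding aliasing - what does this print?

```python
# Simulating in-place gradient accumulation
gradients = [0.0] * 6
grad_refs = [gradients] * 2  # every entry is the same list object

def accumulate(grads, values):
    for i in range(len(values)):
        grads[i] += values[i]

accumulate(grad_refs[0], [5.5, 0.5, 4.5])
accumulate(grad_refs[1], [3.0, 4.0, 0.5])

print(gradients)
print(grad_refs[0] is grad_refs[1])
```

Key concept: gradient accumulation aliasing.
Step by step:
`gradients = [0.0] * 6` → gradients = [0.0, 0.0, 0.0, 0.0, 0.0, 0.0]
`grad_refs = [gradients] * 2` → grad_refs = [[0.0, 0.0, 0.0, 0.0, 0.0, 0.0], [0.0, 0.0, 0.0, 0.0, 0.0, 0.0]]
`accumulate(grad_refs[0], [5.5, 0.5, 4.5])` → gradients = [5.5, 0.5, 4.5, 0.0, 0.0, 0.0]; grad_refs = [[5.5, 0.5, 4.5, 0.0, 0.0, 0.0], [5.5, 0.5, 4.5, 0.0, 0.0, 0.0]]
`accumulate(grad_refs[1], [3.0, 4.0, 0.5])` → gradients = [8.5, 4.5, 5.0, 0.0, 0.0, 0.0]; grad_refs = [[8.5, 4.5, 5.0, 0.0, 0.0, 0.0], [8.5, 4.5, 5.0, 0.0, 0.0, 0.0]]
`print(gradients)` → prints [8.5, 4.5, 5.0, 0.0, 0.0, 0.0]
`print(grad_refs[0] is grad_refs[1])` → prints True

Answer:
[8.5, 4.5, 5.0, 0.0, 0.0, 0.0]
True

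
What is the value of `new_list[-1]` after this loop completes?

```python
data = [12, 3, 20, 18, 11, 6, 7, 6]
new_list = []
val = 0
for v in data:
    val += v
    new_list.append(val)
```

Cumulative sum ends at 83
`new_list` takes the values: [] → [12] → [12, 15] → [12, 15, 35] → [12, 15, 35, 53] → [12, 15, 35, 53, 64] → [12, 15, 35, 53, 64, 70] → [12, 15, 35, 53, 64, 70, 77] → [12, 15, 35, 53, 64, 70, 77, 83]
So `new_list[-1]` = 83

Answer: 83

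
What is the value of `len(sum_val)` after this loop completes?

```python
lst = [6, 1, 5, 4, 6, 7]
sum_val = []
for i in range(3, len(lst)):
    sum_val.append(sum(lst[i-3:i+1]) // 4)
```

Number of 4-element averages
`sum_val` takes the values: [] → [4] → [4, 4] → [4, 4, 5]
So `len(sum_val)` = 3

Answer: 3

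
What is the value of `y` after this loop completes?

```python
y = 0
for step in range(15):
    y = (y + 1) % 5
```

Increment mod 5, 15 times = 0
`y` takes the values: 0 → 1 → 2 → 3 → 4 → 0 → 1 → 2 → 3 → 4 → 0 → 1 → 2 → 3 → 4 → 0

Answer: 0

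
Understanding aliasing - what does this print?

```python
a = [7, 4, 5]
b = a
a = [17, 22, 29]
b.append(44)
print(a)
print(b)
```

Key concept: rebinding vs mutation: a is rebound to a new list, b still points at the original.
Step by step:
`a = [7, 4, 5]` → a = [7, 4, 5]
`b = a` → b = [7, 4, 5] (same object as a)
`a = [17, 22, 29]` → a = [17, 22, 29]
`b.append(44)` → b = [7, 4, 5, 44]
`print(a)` → prints [17, 22, 29]
`print(b)` → prints [7, 4, 5, 44]

Answer:
[17, 22, 29]
[7, 4, 5, 44]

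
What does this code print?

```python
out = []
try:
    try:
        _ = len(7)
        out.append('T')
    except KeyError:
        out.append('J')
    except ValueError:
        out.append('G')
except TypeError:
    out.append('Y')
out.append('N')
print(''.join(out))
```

Execution trace: 'Y' (outer except TypeError) → 'N' (after the try/except). Output: YN

Answer: YN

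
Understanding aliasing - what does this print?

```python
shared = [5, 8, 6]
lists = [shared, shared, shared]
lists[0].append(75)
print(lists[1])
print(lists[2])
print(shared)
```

Key concept: list of same reference.
Step by step:
`shared = [5, 8, 6]` → shared = [5, 8, 6]
`lists = [shared, shared, shared]` → lists = [[5, 8, 6], [5, 8, 6], [5, 8, 6]]
`lists[0].append(75)` → shared = [5, 8, 6, 75]; lists = [[5, 8, 6, 75], [5, 8, 6, 75], [5, 8, 6, 75]]
`print(lists[1])` → prints [5, 8, 6, 75]
`print(lists[2])` → prints [5, 8, 6, 75]
`print(shared)` → prints [5, 8, 6, 75]

Answer:
[5, 8, 6, 75]
[5, 8, 6, 75]
[5, 8, 6, 75]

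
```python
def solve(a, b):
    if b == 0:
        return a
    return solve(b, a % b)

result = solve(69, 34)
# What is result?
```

solve(69, 34) -> solve(34, 1) -> solve(1, 0) -> 1

Answer: 1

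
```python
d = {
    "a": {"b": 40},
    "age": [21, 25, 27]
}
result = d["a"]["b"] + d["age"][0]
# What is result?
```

Trace:
`d = { ...` → d = {'a': {'b': 40}, 'age': [21, 25, 27]}
`result = d["a"]["b"] + d["age"][0]` → result = 61
So result = 61

Answer: 61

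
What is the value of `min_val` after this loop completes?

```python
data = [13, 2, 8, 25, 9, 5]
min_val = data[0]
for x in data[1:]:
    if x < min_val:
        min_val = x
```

Minimum of [13, 2, 8, 25, 9, 5]
`min_val` takes the values: 13 → 2

Answer: 2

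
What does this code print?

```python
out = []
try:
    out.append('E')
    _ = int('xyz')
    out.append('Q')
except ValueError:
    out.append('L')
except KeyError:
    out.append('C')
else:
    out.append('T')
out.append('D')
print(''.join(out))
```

Execution trace: 'E' (try body) → 'L' (except ValueError) → 'D' (after the try/except). Output: ELD

Answer: ELD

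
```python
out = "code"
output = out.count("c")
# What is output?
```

Trace:
`out = "code"` → out = 'code'
`output = out.count("c")` → output = 1
So output = 1

Answer: 1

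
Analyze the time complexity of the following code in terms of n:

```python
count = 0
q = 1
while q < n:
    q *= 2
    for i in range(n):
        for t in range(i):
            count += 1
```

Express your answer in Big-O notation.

Each loop level contributes: log n × n × n. Multiplying the contributions gives O(n^2 log n).

Answer: O(n^2 log n)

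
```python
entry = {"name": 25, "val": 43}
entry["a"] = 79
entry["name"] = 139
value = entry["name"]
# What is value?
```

Trace:
`entry = {"name": 25, "val": 43}` → entry = {'name': 25, 'val': 43}
`entry["a"] = 79` → entry = {'name': 25, 'val': 43, 'a': 79}
`entry["name"] = 139` → entry = {'name': 139, 'val': 43, 'a': 79}
`value = entry["name"]` → value = 139
So value = 139

Answer: 139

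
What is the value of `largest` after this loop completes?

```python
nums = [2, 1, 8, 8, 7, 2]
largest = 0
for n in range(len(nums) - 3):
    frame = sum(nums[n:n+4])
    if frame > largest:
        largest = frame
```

Max sum of 4-element window in [2, 1, 8, 8, 7, 2]
`largest` takes the values: 0 → 19 → 24 → 25

Answer: 25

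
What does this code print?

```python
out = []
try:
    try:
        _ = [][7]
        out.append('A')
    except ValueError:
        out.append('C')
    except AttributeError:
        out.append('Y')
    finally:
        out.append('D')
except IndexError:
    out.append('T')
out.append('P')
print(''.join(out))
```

Execution trace: 'D' (finally) → 'T' (outer except IndexError) → 'P' (after the try/except). Output: DTP

Answer: DTP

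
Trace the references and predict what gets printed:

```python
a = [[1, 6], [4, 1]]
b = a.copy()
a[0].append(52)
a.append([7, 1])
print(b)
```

Key concept: shallow copy with nested lists.
Step by step:
`a = [[1, 6], [4, 1]]` → a = [[1, 6], [4, 1]]
`b = a.copy()` → b = [[1, 6], [4, 1]]
`a[0].append(52)` → a = [[1, 6, 52], [4, 1]]; b = [[1, 6, 52], [4, 1]]
`a.append([7, 1])` → a = [[1, 6, 52], [4, 1], [7, 1]]
`print(b)` → prints [[1, 6, 52], [4, 1]]

Answer: [[1, 6, 52], [4, 1]]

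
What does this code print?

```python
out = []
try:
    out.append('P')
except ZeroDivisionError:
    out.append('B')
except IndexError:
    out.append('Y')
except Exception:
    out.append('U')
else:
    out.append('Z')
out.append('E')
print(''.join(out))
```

Execution trace: 'P' (try body, no exception) → 'Z' (else) → 'E' (after the try/except). Output: PZE

Answer: PZE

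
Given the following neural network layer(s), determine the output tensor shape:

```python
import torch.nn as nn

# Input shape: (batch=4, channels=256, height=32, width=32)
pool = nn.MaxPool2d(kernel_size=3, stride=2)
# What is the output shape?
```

Input: (4, 256, 32, 32) -> Output: (4, 256, 15, 15)

Answer: (4, 256, 15, 15)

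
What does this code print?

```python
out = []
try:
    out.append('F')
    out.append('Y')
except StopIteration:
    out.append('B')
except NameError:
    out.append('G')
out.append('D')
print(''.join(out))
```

Execution trace: 'F' (try body) → 'Y' (try body, no exception) → 'D' (after the try/except). Output: FYD

Answer: FYD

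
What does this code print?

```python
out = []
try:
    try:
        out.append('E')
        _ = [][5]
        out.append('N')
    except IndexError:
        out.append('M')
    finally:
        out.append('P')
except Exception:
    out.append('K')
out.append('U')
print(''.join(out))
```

Execution trace: 'E' (inner try body) → 'M' (inner except IndexError) → 'P' (inner finally) → 'U' (after the try/except). Output: EMPU

Answer: EMPU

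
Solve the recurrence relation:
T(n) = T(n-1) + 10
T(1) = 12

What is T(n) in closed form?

Unrolling: T(n) = T(1) + 10·(n-1) = 12 + 10(n-1) = 10n + 2.

Answer: T(n) = 10n + 2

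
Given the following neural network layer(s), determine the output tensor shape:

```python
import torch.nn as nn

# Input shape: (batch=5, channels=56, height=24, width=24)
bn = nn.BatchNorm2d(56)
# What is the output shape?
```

Input: (5, 56, 24, 24) -> Output: (5, 56, 24, 24)

Answer: (5, 56, 24, 24)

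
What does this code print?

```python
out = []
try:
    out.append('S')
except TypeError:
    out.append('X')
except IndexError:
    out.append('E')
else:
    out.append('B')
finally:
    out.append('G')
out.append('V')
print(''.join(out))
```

Execution trace: 'S' (try body, no exception) → 'B' (else) → 'G' (finally) → 'V' (after the try/except). Output: SBGV

Answer: SBGV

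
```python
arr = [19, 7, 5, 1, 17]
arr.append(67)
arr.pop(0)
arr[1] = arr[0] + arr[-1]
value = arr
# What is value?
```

Trace:
`arr = [19, 7, 5, 1, 17]` → arr = [19, 7, 5, 1, 17]
`arr.append(67)` → arr = [19, 7, 5, 1, 17, 67]
`arr.pop(0)` → arr = [7, 5, 1, 17, 67]
`arr[1] = arr[0] + arr[-1]` → arr = [7, 74, 1, 17, 67]
`value = arr` → value = [7, 74, 1, 17, 67]
So value = [7, 74, 1, 17, 67]

Answer: [7, 74, 1, 17, 67]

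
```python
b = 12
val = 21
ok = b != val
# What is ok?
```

Trace:
`b = 12` → b = 12
`val = 21` → val = 21
`ok = b != val` → ok = True
So ok = True

Answer: True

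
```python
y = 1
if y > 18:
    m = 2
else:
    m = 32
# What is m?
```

Trace:
`y = 1` → y = 1
`if y > 18: ...` → y > 18 is False, take else branch → m = 32
So m = 32

Answer: 32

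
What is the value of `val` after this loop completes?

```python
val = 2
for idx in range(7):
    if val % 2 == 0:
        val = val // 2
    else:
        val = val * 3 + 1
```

Collatz-style transformation from 2
`val` takes the values: 2 → 1 → 4 → 2 → 1 → 4 → 2 → 1

Answer: 1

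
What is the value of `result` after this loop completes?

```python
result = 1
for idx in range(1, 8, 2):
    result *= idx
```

Product of 1, 3, 5, ... up to 7
`result` takes the values: 1 → 3 → 15 → 105

Answer: 105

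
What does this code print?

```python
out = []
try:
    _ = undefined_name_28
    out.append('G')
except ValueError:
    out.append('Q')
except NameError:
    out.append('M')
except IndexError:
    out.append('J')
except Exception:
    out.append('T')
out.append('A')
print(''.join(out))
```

Execution trace: 'M' (except NameError) → 'A' (after the try/except). Output: MA

Answer: MA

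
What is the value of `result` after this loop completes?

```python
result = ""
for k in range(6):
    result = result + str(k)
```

Concatenate digits 0 to 5
`result` takes the values: "" → "0" → "01" → "012" → "0123" → "01234" → "012345"

Answer: "012345"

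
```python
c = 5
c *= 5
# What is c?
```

Trace:
`c = 5` → c = 5
`c *= 5` → c = 25
So c = 25

Answer: 25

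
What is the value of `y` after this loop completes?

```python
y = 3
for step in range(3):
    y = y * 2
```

Multiply by 2, 3 times: 3 * 2^3 = 24
`y` takes the values: 3 → 6 → 12 → 24

Answer: 24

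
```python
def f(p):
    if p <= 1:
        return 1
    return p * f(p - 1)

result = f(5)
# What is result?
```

f(5) = 5 * 4 * 3 * 2 * 1 = 120

Answer: 120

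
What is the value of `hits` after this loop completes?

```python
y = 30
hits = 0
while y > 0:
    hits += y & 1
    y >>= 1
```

Count set bits in 30 (binary: 0b11110)
`hits` takes the values: 0 → 1 → 2 → 3 → 4

Answer: 4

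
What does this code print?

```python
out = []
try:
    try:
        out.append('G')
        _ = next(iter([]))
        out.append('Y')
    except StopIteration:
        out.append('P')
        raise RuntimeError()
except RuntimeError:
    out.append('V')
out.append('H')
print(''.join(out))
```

Execution trace: 'G' (inner try body) → 'P' (inner except StopIteration) → 'V' (outer except RuntimeError) → 'H' (after the try/except). Output: GPVH

Answer: GPVH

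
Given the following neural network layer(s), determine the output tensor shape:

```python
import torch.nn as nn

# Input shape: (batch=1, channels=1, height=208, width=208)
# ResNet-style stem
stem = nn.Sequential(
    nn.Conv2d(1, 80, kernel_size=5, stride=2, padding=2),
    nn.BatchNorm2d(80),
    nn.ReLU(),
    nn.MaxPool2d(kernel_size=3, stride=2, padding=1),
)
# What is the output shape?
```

Input: (1, 1, 208, 208) -> after Conv2d 5x5 stride=2: (1, 80, 104, 104) -> Output: (1, 80, 52, 52)

Answer: (1, 80, 52, 52)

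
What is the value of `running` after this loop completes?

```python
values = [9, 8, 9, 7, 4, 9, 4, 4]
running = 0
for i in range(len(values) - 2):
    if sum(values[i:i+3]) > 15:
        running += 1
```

Count windows with sum > 15
`running` takes the values: 0 → 1 → 2 → 3 → 4 → 5 → 6

Answer: 6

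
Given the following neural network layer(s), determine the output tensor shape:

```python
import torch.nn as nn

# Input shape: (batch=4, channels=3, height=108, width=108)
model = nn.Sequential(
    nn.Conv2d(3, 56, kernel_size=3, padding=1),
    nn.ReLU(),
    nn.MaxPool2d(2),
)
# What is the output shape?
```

Input: (4, 3, 108, 108) -> after Conv2d: (4, 56, 108, 108) -> after ReLU: (4, 56, 108, 108) -> Output: (4, 56, 54, 54)

Answer: (4, 56, 54, 54)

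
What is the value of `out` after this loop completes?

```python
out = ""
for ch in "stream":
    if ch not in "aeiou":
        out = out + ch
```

Remove vowels from 'stream'
`out` takes the values: "" → "s" → "st" → "str" → "strm"

Answer: "strm"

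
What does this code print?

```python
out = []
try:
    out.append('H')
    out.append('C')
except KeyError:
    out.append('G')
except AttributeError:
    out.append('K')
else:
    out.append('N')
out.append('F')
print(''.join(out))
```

Execution trace: 'H' (try body) → 'C' (try body, no exception) → 'N' (else) → 'F' (after the try/except). Output: HCNF

Answer: HCNF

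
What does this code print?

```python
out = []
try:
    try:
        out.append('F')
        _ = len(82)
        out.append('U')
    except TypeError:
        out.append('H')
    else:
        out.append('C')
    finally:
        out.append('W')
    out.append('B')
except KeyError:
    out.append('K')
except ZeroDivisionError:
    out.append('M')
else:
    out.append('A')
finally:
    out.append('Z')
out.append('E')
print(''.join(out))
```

Execution trace: 'F' (inner try body) → 'H' (inner except TypeError) → 'W' (inner finally) → 'B' (try body, no exception) → 'A' (else) → 'Z' (finally) → 'E' (after the try/except). Output: FHWBAZE

Answer: FHWBAZE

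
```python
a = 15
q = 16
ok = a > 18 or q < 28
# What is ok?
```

Trace:
`a = 15` → a = 15
`q = 16` → q = 16
`ok = a > 18 or q < 28` → ok = True
So ok = True

Answer: True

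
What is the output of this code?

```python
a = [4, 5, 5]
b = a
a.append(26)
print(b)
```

Key concept: basic list aliasing.
Step by step:
`a = [4, 5, 5]` → a = [4, 5, 5]
`b = a` → b = [4, 5, 5] (same object as a)
`a.append(26)` → a = [4, 5, 5, 26] (same object as b); b = [4, 5, 5, 26] (same object as a)
`print(b)` → prints [4, 5, 5, 26]

Answer: [4, 5, 5, 26]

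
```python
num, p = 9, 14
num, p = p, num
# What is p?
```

Trace:
`num, p = 9, 14` → num = 9; p = 14
`num, p = p, num` → num = 14; p = 9
So p = 9

Answer: 9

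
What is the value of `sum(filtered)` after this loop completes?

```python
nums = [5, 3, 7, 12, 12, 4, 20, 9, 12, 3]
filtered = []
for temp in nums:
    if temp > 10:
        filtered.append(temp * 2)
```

Sum of doubled values > 10
`filtered` takes the values: [] → [24] → [24, 24] → [24, 24, 40] → [24, 24, 40, 24]
So `sum(filtered)` = 112

Answer: 112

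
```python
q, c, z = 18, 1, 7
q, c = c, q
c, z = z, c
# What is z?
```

Trace:
`q, c, z = 18, 1, 7` → q = 18; c = 1; z = 7
`q, c = c, q` → q = 1; c = 18
`c, z = z, c` → c = 7; z = 18
So z = 18

Answer: 18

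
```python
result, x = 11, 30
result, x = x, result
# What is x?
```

Trace:
`result, x = 11, 30` → result = 11; x = 30
`result, x = x, result` → result = 30; x = 11
So x = 11

Answer: 11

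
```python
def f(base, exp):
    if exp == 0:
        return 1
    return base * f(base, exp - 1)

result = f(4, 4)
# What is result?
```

f(4, 4) = 4 * 4 * 4 * 4 = 256

Answer: 256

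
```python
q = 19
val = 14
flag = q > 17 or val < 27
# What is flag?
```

Trace:
`q = 19` → q = 19
`val = 14` → val = 14
`flag = q > 17 or val < 27` → flag = True
So flag = True

Answer: True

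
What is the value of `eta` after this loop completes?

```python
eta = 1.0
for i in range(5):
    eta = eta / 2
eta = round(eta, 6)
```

Halving LR 5 times: 1 / 2^5
`eta` takes the values: 1.0 → 0.5 → 0.25 → 0.125 → 0.0625 → 0.03125

Answer: 0.03125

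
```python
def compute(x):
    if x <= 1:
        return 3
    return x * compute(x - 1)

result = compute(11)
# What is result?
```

compute(11) = 11 * 10 * 9 * 8 * 7 * 6 * 5 * 4 * 3 * 2 * 3 = 119750400

Answer: 119750400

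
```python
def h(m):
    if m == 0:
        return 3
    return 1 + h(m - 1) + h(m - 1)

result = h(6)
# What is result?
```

h(m) = 1 + 2·h(m-1), h(0)=3. Closed form: (3+1)·2^6 - 1 = 255.

Answer: 255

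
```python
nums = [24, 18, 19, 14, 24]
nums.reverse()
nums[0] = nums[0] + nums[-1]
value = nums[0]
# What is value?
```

Trace:
`nums = [24, 18, 19, 14, 24]` → nums = [24, 18, 19, 14, 24]
`nums.reverse()` → nums = [24, 14, 19, 18, 24]
`nums[0] = nums[0] + nums[-1]` → nums = [48, 14, 19, 18, 24]
`value = nums[0]` → value = 48
So value = 48

Answer: 48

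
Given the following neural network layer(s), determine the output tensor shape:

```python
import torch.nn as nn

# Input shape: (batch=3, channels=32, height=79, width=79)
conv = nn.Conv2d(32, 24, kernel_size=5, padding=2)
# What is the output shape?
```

Input: (3, 32, 79, 79) -> Output: (3, 24, 79, 79)

Answer: (3, 24, 79, 79)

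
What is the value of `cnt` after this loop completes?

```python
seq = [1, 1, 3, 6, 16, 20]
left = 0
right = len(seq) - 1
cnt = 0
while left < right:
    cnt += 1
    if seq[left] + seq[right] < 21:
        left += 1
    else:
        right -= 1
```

Steps to find pair summing to 21
`cnt` takes the values: 0 → 1 → 2 → 3 → 4 → 5

Answer: 5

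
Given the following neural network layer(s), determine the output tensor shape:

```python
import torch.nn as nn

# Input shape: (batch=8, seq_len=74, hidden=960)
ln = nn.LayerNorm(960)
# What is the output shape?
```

Input: (8, 74, 960) -> Output: (8, 74, 960)

Answer: (8, 74, 960)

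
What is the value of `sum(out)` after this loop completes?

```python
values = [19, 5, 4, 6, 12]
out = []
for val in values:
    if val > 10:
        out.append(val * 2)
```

Sum of doubled values > 10
`out` takes the values: [] → [38] → [38, 24]
So `sum(out)` = 62

Answer: 62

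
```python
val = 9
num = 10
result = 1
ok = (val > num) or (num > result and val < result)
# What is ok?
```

Trace:
`val = 9` → val = 9
`num = 10` → num = 10
`result = 1` → result = 1
`ok = (val > num) or (num > result and val < result)` → ok = False
So ok = False

Answer: False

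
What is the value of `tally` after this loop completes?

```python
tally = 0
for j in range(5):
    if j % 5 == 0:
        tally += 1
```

Count numbers divisible by 5 in range(5)
`tally` takes the values: 0 → 1

Answer: 1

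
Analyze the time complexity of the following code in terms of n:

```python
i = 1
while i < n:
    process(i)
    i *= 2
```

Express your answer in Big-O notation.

This is Logarithmic loop. Time complexity: O(log n).

Answer: O(log n)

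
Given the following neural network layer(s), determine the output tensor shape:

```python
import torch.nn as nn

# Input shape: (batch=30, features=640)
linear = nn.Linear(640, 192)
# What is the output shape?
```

Input: (30, 640) -> Output: (30, 192)

Answer: (30, 192)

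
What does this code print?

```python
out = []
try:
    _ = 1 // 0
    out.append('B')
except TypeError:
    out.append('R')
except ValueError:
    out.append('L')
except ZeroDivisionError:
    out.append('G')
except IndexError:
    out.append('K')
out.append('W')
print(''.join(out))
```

Execution trace: 'G' (except ZeroDivisionError) → 'W' (after the try/except). Output: GW

Answer: GW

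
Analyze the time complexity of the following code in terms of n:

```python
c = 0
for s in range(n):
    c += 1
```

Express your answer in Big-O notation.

Each loop level contributes: n. Multiplying the contributions gives O(n).

Answer: O(n)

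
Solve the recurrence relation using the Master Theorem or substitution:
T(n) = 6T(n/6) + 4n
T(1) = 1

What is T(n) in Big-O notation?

By Master Theorem: a=6, b=6, f(n)=4n. Since log_6(6) = 1 and f(n) = Θ(n^1), Case 2 applies. T(n) = O(n log n).

Answer: O(n log n)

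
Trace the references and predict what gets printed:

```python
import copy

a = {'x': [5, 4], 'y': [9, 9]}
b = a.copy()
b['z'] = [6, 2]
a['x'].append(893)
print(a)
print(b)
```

Key concept: shallow copy of dict with mutable values.
Step by step:
`a = {'x': [5, 4], 'y': [9, 9]}` → a = {'x': [5, 4], 'y': [9, 9]}
`b = a.copy()` → b = {'x': [5, 4], 'y': [9, 9]}
`b['z'] = [6, 2]` → b = {'x': [5, 4], 'y': [9, 9], 'z': [6, 2]}
`a['x'].append(893)` → a = {'x': [5, 4, 893], 'y': [9, 9]}; b = {'x': [5, 4, 893], 'y': [9, 9], 'z': [6, 2]}
`print(a)` → prints {'x': [5, 4, 893], 'y': [9, 9]}
`print(b)` → prints {'x': [5, 4, 893], 'y': [9, 9], 'z': [6, 2]}

Answer:
{'x': [5, 4, 893], 'y': [9, 9]}
{'x': [5, 4, 893], 'y': [9, 9], 'z': [6, 2]}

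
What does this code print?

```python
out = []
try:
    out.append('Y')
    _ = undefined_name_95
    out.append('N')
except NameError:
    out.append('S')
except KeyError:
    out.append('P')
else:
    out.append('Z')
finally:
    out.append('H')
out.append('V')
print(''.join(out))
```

Execution trace: 'Y' (try body) → 'S' (except NameError) → 'H' (finally) → 'V' (after the try/except). Output: YSHV

Answer: YSHV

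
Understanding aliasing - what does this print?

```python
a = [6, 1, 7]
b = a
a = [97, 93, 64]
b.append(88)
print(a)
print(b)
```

Key concept: rebinding vs mutation: a is rebound to a new list, b still points at the original.
Step by step:
`a = [6, 1, 7]` → a = [6, 1, 7]
`b = a` → b = [6, 1, 7] (same object as a)
`a = [97, 93, 64]` → a = [97, 93, 64]
`b.append(88)` → b = [6, 1, 7, 88]
`print(a)` → prints [97, 93, 64]
`print(b)` → prints [6, 1, 7, 88]

Answer:
[97, 93, 64]
[6, 1, 7, 88]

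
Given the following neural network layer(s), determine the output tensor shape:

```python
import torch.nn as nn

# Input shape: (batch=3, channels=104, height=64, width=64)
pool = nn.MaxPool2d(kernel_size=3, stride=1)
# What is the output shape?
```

Input: (3, 104, 64, 64) -> Output: (3, 104, 62, 62)

Answer: (3, 104, 62, 62)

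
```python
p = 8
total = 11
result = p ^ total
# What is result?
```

Trace:
`p = 8` → p = 8
`total = 11` → total = 11
`result = p ^ total` → result = 3
So result = 3

Answer: 3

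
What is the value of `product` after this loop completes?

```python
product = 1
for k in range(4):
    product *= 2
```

2^4 = 16
`product` takes the values: 1 → 2 → 4 → 8 → 16

Answer: 16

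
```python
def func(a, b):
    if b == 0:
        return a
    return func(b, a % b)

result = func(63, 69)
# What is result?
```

func(63, 69) -> func(69, 63) -> func(63, 6) -> func(6, 3) -> func(3, 0) -> 3

Answer: 3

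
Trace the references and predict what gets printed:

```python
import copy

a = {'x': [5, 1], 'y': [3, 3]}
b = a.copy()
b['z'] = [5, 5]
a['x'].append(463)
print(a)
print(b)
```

Key concept: shallow copy of dict with mutable values.
Step by step:
`a = {'x': [5, 1], 'y': [3, 3]}` → a = {'x': [5, 1], 'y': [3, 3]}
`b = a.copy()` → b = {'x': [5, 1], 'y': [3, 3]}
`b['z'] = [5, 5]` → b = {'x': [5, 1], 'y': [3, 3], 'z': [5, 5]}
`a['x'].append(463)` → a = {'x': [5, 1, 463], 'y': [3, 3]}; b = {'x': [5, 1, 463], 'y': [3, 3], 'z': [5, 5]}
`print(a)` → prints {'x': [5, 1, 463], 'y': [3, 3]}
`print(b)` → prints {'x': [5, 1, 463], 'y': [3, 3], 'z': [5, 5]}

Answer:
{'x': [5, 1, 463], 'y': [3, 3]}
{'x': [5, 1, 463], 'y': [3, 3], 'z': [5, 5]}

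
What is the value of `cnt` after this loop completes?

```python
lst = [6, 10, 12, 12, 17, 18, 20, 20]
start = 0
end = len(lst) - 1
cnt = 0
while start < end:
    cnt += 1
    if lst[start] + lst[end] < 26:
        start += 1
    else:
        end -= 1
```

Steps to find pair summing to 26
`cnt` takes the values: 0 → 1 → 2 → 3 → 4 → 5 → 6 → 7

Answer: 7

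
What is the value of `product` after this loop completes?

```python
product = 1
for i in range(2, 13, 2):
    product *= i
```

Product of even numbers 2 to 12
`product` takes the values: 1 → 2 → 8 → 48 → 384 → 3840 → 46080

Answer: 46080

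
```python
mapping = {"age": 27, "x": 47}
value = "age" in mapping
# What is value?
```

Trace:
`mapping = {"age": 27, "x": 47}` → mapping = {'age': 27, 'x': 47}
`value = "age" in mapping` → value = True
So value = True

Answer: True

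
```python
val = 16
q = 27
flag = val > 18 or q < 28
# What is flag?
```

Trace:
`val = 16` → val = 16
`q = 27` → q = 27
`flag = val > 18 or q < 28` → flag = True
So flag = True

Answer: True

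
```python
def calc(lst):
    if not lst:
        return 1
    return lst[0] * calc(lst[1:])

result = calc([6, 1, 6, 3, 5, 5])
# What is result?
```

Product over [6, 1, 6, 3, 5, 5] = 6 * 1 * 6 * 3 * 5 * 5 = 2700

Answer: 2700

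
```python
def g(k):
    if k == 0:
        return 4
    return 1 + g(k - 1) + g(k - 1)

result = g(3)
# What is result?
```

g(k) = 1 + 2·g(k-1), g(0)=4. Closed form: (4+1)·2^3 - 1 = 39.

Answer: 39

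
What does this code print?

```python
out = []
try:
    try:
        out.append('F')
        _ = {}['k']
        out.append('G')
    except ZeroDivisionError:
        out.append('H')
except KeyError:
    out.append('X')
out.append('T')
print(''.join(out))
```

Execution trace: 'F' (try body) → 'X' (outer except KeyError) → 'T' (after the try/except). Output: FXT

Answer: FXT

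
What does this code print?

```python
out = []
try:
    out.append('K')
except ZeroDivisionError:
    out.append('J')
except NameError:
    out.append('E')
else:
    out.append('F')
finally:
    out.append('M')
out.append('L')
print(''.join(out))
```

Execution trace: 'K' (try body, no exception) → 'F' (else) → 'M' (finally) → 'L' (after the try/except). Output: KFML

Answer: KFML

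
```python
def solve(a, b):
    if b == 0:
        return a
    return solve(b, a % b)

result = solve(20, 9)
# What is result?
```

solve(20, 9) -> solve(9, 2) -> solve(2, 1) -> solve(1, 0) -> 1

Answer: 1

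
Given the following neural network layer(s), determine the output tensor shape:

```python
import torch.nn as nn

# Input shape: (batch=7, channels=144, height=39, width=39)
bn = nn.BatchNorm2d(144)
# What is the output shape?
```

Input: (7, 144, 39, 39) -> Output: (7, 144, 39, 39)

Answer: (7, 144, 39, 39)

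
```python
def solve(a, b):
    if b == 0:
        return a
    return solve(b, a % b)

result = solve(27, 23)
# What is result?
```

solve(27, 23) -> solve(23, 4) -> solve(4, 3) -> solve(3, 1) -> solve(1, 0) -> 1

Answer: 1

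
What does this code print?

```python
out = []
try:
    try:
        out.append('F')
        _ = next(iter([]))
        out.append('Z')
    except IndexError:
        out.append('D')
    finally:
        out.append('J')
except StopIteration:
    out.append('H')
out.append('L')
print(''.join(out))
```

Execution trace: 'F' (try body) → 'J' (finally) → 'H' (outer except StopIteration) → 'L' (after the try/except). Output: FJHL

Answer: FJHL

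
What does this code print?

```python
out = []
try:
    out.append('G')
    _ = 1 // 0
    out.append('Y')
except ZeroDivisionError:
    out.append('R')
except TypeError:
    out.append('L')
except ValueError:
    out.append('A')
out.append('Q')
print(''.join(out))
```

Execution trace: 'G' (try body) → 'R' (except ZeroDivisionError) → 'Q' (after the try/except). Output: GRQ

Answer: GRQ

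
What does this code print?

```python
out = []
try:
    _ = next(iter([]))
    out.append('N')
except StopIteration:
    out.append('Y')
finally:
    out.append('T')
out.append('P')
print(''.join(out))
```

Execution trace: 'Y' (except StopIteration) → 'T' (finally) → 'P' (after the try/except). Output: YTP

Answer: YTP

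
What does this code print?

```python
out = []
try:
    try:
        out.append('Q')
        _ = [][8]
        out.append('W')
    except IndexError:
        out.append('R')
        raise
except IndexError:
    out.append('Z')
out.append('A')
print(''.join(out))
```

Execution trace: 'Q' (inner try body) → 'R' (inner except IndexError) → 'Z' (outer except IndexError) → 'A' (after the try/except). Output: QRZA

Answer: QRZA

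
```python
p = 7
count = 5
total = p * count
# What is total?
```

Trace:
`p = 7` → p = 7
`count = 5` → count = 5
`total = p * count` → total = 35
So total = 35

Answer: 35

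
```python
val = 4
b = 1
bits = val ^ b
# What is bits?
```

Trace:
`val = 4` → val = 4
`b = 1` → b = 1
`bits = val ^ b` → bits = 5
So bits = 5

Answer: 5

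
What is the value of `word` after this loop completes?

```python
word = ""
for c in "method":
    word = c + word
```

Reverse 'method'
`word` takes the values: "" → "m" → "em" → "tem" → "htem" → "ohtem" → "dohtem"

Answer: "dohtem"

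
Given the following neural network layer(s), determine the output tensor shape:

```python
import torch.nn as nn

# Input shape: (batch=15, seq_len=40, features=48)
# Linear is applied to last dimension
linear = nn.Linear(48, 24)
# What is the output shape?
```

Input: (15, 40, 48) -> Output: (15, 40, 24)

Answer: (15, 40, 24)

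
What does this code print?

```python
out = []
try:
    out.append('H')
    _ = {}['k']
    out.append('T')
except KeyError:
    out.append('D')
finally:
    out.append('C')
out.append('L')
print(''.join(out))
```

Execution trace: 'H' (try body) → 'D' (except KeyError) → 'C' (finally) → 'L' (after the try/except). Output: HDCL

Answer: HDCL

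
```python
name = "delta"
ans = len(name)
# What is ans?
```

Trace:
`name = "delta"` → name = 'delta'
`ans = len(name)` → ans = 5
So ans = 5

Answer: 5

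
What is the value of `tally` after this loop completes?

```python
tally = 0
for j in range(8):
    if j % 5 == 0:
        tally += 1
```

Count numbers divisible by 5 in range(8)
`tally` takes the values: 0 → 1 → 2

Answer: 2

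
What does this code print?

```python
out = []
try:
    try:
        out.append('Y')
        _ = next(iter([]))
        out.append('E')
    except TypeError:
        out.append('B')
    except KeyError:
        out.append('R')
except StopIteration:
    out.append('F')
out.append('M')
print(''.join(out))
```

Execution trace: 'Y' (inner try body) → 'F' (outer except StopIteration) → 'M' (after the try/except). Output: YFM

Answer: YFM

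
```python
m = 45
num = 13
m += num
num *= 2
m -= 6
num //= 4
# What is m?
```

Trace:
`m = 45` → m = 45
`num = 13` → num = 13
`m += num` → m = 58
`num *= 2` → num = 26
`m -= 6` → m = 52
`num //= 4` → num = 6
So m = 52

Answer: 52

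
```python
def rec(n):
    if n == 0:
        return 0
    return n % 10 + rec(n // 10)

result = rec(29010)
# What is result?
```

Sum of digits of 29010: 0 + 1 + 0 + 9 + 2 = 12

Answer: 12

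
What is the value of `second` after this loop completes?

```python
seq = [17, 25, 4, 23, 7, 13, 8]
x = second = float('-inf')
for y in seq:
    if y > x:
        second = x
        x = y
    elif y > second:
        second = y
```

Second largest (with repeats) in [17, 25, 4, 23, 7, 13, 8]
`second` takes the values: -inf → 17 → 23

Answer: 23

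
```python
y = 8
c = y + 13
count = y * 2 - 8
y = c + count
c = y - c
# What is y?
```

Trace:
`y = 8` → y = 8
`c = y + 13` → c = 21
`count = y * 2 - 8` → count = 8
`y = c + count` → y = 29
`c = y - c` → c = 8
So y = 29

Answer: 29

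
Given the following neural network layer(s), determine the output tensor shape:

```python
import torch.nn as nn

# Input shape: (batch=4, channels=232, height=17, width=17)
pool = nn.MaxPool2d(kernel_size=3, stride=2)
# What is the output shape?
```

Input: (4, 232, 17, 17) -> Output: (4, 232, 8, 8)

Answer: (4, 232, 8, 8)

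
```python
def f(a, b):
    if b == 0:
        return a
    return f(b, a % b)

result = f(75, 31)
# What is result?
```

f(75, 31) -> f(31, 13) -> f(13, 5) -> f(5, 3) -> f(3, 2) -> f(2, 1) -> f(1, 0) -> 1

Answer: 1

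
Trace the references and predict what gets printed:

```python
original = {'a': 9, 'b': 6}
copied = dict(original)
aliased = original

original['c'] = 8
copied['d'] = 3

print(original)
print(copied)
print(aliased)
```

Key concept: dict() creates copy, assignment creates alias.
Step by step:
`original = {'a': 9, 'b': 6}` → original = {'a': 9, 'b': 6}
`copied = dict(original)` → copied = {'a': 9, 'b': 6}
`aliased = original` → aliased = {'a': 9, 'b': 6} (same object as original)
`original['c'] = 8` → original = {'a': 9, 'b': 6, 'c': 8} (same object as aliased); aliased = {'a': 9, 'b': 6, 'c': 8} (same object as original)
`copied['d'] = 3` → copied = {'a': 9, 'b': 6, 'd': 3}
`print(original)` → prints {'a': 9, 'b': 6, 'c': 8}
`print(copied)` → prints {'a': 9, 'b': 6, 'd': 3}
`print(aliased)` → prints {'a': 9, 'b': 6, 'c': 8}

Answer:
{'a': 9, 'b': 6, 'c': 8}
{'a': 9, 'b': 6, 'd': 3}
{'a': 9, 'b': 6, 'c': 8}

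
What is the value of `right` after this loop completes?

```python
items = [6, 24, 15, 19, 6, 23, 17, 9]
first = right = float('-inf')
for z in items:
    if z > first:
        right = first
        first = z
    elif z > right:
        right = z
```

Second largest (with repeats) in [6, 24, 15, 19, 6, 23, 17, 9]
`right` takes the values: -inf → 6 → 15 → 19 → 23

Answer: 23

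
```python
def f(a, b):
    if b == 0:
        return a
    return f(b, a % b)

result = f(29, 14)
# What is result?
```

f(29, 14) -> f(14, 1) -> f(1, 0) -> 1

Answer: 1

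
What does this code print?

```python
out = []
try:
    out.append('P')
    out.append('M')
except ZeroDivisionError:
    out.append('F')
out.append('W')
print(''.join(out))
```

Execution trace: 'P' (try body) → 'M' (try body, no exception) → 'W' (after the try/except). Output: PMW

Answer: PMW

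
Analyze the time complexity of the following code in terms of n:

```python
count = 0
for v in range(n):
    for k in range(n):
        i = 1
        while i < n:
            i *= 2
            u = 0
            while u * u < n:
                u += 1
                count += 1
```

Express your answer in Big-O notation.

Each loop level contributes: n × n × log n × √n. Multiplying the contributions gives O(n^2√n log n).

Answer: O(n^2√n log n)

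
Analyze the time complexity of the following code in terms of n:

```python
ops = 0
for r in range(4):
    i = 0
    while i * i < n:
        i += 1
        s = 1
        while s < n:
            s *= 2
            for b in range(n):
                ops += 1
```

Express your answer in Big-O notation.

Each loop level contributes: 1 × √n × log n × n. Multiplying the contributions gives O(n√n log n).

Answer: O(n√n log n)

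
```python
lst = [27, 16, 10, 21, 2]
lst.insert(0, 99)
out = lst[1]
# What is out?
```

Trace:
`lst = [27, 16, 10, 21, 2]` → lst = [27, 16, 10, 21, 2]
`lst.insert(0, 99)` → lst = [99, 27, 16, 10, 21, 2]
`out = lst[1]` → out = 27
So out = 27

Answer: 27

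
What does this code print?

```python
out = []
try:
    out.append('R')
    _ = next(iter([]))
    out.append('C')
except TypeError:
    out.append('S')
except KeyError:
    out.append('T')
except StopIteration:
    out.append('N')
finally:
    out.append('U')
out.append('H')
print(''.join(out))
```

Execution trace: 'R' (try body) → 'N' (except StopIteration) → 'U' (finally) → 'H' (after the try/except). Output: RNUH

Answer: RNUH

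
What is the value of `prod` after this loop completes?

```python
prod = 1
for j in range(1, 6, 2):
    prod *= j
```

Product of 1, 3, 5, ... up to 5
`prod` takes the values: 1 → 3 → 15

Answer: 15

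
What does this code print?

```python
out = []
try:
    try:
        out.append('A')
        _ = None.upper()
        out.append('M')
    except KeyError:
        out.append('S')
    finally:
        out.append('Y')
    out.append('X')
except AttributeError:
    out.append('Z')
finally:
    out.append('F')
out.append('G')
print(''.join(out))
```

Execution trace: 'A' (inner try body) → 'Y' (inner finally) → 'Z' (except AttributeError) → 'F' (finally) → 'G' (after the try/except). Output: AYZFG

Answer: AYZFG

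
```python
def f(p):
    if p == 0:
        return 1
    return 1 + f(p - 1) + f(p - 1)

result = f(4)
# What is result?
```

f(p) = 1 + 2·f(p-1), f(0)=1. Closed form: (1+1)·2^4 - 1 = 31.

Answer: 31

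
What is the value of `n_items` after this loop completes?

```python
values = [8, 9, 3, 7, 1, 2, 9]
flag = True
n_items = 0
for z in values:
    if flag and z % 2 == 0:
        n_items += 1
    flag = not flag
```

Count even values at even positions
`n_items` takes the values: 0 → 1

Answer: 1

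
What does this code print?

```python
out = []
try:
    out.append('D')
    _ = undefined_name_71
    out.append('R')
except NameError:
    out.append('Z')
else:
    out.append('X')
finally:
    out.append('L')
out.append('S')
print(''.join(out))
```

Execution trace: 'D' (try body) → 'Z' (except NameError) → 'L' (finally) → 'S' (after the try/except). Output: DZLS

Answer: DZLS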